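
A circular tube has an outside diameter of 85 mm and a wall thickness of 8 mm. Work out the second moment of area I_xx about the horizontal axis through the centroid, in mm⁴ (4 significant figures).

I_xx ≈ 1.450 × 10⁶ mm⁴

Break the section into simple shapes (no overlaps), measuring from the bottom-left corner of the bounding box.
Outer circle: ⌀85, A = 5674.5 mm², y = 42.5 mm, Ī = 2 562 392 mm⁴.
Bore (subtracted): ⌀69, A = 3739.28 mm², y = 42.5 mm, Ī = 1 112 670 mm⁴.
By symmetry the centroid is at mid-height, ȳ = 42.5 mm.
All pieces are centred on the horizontal axis through the centroid, so I = ΣĪ (holes subtracted) = 1 449 722 mm⁴.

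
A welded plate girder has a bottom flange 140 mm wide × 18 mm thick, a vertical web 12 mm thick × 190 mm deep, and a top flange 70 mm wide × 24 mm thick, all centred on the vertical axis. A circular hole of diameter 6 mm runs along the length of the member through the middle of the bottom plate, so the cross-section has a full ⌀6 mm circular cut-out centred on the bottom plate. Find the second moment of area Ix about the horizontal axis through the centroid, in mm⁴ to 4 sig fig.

Split into non-overlapping primitives; take the origin at the lower-left of the bounding box.
Bottom plate: 140 × 18, A = 2 520 mm², y = 9 mm, Ī = 68 040 mm⁴.
Web plate: 12 × 190, A = 2 280 mm², y = 113 mm, Ī = 6 859 000 mm⁴.
Top plate: 70 × 24, A = 1 680 mm², y = 220 mm, Ī = 80 640 mm⁴.
Hole (subtracted): ⌀6, A = 28.2743 mm², y = 9 mm, Ī = 63.6173 mm⁴.
Centroid: ȳ = ΣA·y / ΣA = 100.696 mm.
Transfer each piece to the horizontal axis through the centroid using Ī + A·d² with d = y − 100.696:
  bottom plate: d = -91.6964 mm → contributes +21 256 778 mm⁴
  web plate: d = 12.3036 mm → contributes +7 204 143 mm⁴
  top plate: d = 119.304 mm → contributes +23 992 667 mm⁴
  hole: d = -91.6964 mm → contributes −237 801 mm⁴
Total I = 52 215 788 mm⁴.

Ix ≈ 5.222 × 10⁷ mm⁴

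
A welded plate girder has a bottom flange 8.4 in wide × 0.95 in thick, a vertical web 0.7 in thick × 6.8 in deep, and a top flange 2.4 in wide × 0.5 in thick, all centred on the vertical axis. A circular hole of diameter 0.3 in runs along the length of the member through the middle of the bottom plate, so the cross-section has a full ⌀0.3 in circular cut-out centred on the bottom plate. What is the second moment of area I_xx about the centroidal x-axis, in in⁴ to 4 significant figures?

Decompose the section into non-overlapping parts with the origin at the bottom-left of its bounding rectangle.
Bottom plate: 8.4 × 0.95, A = 7.98 in², y = 0.475 in, Ī = 0.600163 in⁴.
Web plate: 0.7 × 6.8, A = 4.76 in², y = 4.35 in, Ī = 18.3419 in⁴.
Top plate: 2.4 × 0.5, A = 1.2 in², y = 8 in, Ī = 0.025 in⁴.
Hole (subtracted): ⌀0.3, A = 0.0706858 in², y = 0.475 in, Ī = 0.000397608 in⁴.
Centroid: ȳ = ΣA·y / ΣA = 2.45599 in.
Transfer each piece to the centroidal x-axis using Ī + A·d² with d = y − 2.45599:
  bottom plate: d = -1.98099 in → contributes +31.9163 in⁴
  web plate: d = 1.89401 in → contributes +35.4173 in⁴
  top plate: d = 5.54401 in → contributes +36.9082 in⁴
  hole: d = -1.98099 in → contributes −0.277792 in⁴
Total I = 103.964 in⁴.

I_xx ≈ 104.0 in⁴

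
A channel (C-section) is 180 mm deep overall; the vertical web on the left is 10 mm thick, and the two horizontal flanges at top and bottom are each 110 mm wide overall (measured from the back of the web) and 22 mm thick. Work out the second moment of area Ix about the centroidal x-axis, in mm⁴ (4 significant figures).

Ix ≈ 3.250 × 10⁷ mm⁴

Break the section into simple shapes (no overlaps), measuring from the bottom-left corner of the bounding box.
Web: 10 × 180, A = 1 800 mm², y = 90 mm, Ī = 4 860 000 mm⁴.
Top flange (beyond web): 100 × 22, A = 2 200 mm², y = 169 mm, Ī = 88733.3 mm⁴.
Bottom flange (beyond web): 100 × 22, A = 2 200 mm², y = 11 mm, Ī = 88733.3 mm⁴.
By symmetry the centroid is at mid-height, ȳ = 90 mm.
Transfer each piece to the centroidal x-axis using Ī + A·d² with d = y − 90:
  web: d = 0 mm → contributes +4 860 000 mm⁴
  top flange (beyond web): d = 79 mm → contributes +13 818 933 mm⁴
  bottom flange (beyond web): d = -79 mm → contributes +13 818 933 mm⁴
Total I = 32 497 867 mm⁴.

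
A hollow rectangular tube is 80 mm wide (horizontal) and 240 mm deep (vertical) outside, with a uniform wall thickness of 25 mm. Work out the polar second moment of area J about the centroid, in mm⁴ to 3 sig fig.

J ≈ 8.48 × 10⁷ mm⁴

Break the section into simple shapes (no overlaps), measuring from the bottom-left corner of the bounding box.
Outer rectangle: 80 × 240, A = 19 200 mm², y = 120 mm, Ī = 92 160 000 mm⁴.
Inner void (subtracted): 30 × 190, A = 5 700 mm², y = 120 mm, Ī = 17 147 500 mm⁴.
By symmetry the centroid is at mid-height, ȳ = 120 mm.
All pieces are centred on the centroidal x-axis, so I = ΣĪ (holes subtracted) = 75 012 500 mm⁴.
Repeating about the centroidal y-axis gives I_y = 9 812 500 mm⁴.
Polar second moment: J = I_x + I_y = 84 825 000 mm⁴.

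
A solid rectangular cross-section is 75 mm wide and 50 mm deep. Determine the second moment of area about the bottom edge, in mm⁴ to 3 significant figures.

I_base ≈ 3.13 × 10⁶ mm⁴

The section: 75 × 50, A = 3 750 mm², y = 25 mm, Ī = 781 250 mm⁴.
Transfer it to the base of the section using Ī + A·d² with d = y − 0:
  the section: d = 25 mm → contributes +3 125 000 mm⁴
Total I = 3 125 000 mm⁴.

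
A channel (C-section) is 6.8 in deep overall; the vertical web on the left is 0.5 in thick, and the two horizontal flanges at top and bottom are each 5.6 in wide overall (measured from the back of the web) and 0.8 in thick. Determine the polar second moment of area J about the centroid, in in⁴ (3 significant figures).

Split into non-overlapping primitives; take the origin at the lower-left of the bounding box.
Web: 0.5 × 6.8, A = 3.4 in², y = 3.4 in, Ī = 13.101 in⁴.
Top flange (beyond web): 5.1 × 0.8, A = 4.08 in², y = 6.4 in, Ī = 0.2176 in⁴.
Bottom flange (beyond web): 5.1 × 0.8, A = 4.08 in², y = 0.4 in, Ī = 0.2176 in⁴.
By symmetry the centroid is at mid-height, ȳ = 3.4 in.
Transfer each piece to the centroidal x-axis using Ī + A·d² with d = y − 3.4:
  web: d = 0 in → contributes +13.101 in⁴
  top flange (beyond web): d = 3 in → contributes +36.938 in⁴
  bottom flange (beyond web): d = -3 in → contributes +36.938 in⁴
Total I = 86.977 in⁴.
For the y-axis: x̄ = 2.2265 in.
Repeating about the centroidal y-axis gives I_y = 36.574 in⁴.
Polar second moment: J = I_x + I_y = 123.55 in⁴.

J ≈ 124 in⁴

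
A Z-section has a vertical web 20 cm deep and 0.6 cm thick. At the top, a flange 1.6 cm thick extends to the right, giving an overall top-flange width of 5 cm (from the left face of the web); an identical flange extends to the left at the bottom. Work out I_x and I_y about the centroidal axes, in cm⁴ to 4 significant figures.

Break the section into simple shapes (no overlaps), measuring from the bottom-left corner of the bounding box.
Web: 0.6 × 20, A = 12 cm², y = 10 cm, Ī = 400 cm⁴.
Top flange (beyond web): 4.4 × 1.6, A = 7.04 cm², y = 19.2 cm, Ī = 1.50187 cm⁴.
Bottom flange (beyond web): 4.4 × 1.6, A = 7.04 cm², y = 0.8 cm, Ī = 1.50187 cm⁴.
Centroid: ȳ = ΣA·y / ΣA = 10 cm.
Transfer each piece to the centroidal x-axis using Ī + A·d² with d = y − 10:
  web: d = 0 cm → contributes +400 cm⁴
  top flange (beyond web): d = 9.2 cm → contributes +597.367 cm⁴
  bottom flange (beyond web): d = -9.2 cm → contributes +597.367 cm⁴
Total I = 1594.73 cm⁴.
For the y-axis: x̄ = 4.7 cm.
Repeating about the centroidal y-axis gives I_y = 111.076 cm⁴.

I_x ≈ 1595 cm⁴, I_y ≈ 111.1 cm⁴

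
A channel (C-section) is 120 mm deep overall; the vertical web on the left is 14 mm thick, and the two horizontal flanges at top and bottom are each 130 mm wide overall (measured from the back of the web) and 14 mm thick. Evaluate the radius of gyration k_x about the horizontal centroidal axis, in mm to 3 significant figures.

Split into non-overlapping primitives; take the origin at the lower-left of the bounding box.
Web: 14 × 120, A = 1 680 mm², y = 60 mm, Ī = 2 016 000 mm⁴.
Top flange (beyond web): 116 × 14, A = 1 624 mm², y = 113 mm, Ī = 26 525 mm⁴.
Bottom flange (beyond web): 116 × 14, A = 1 624 mm², y = 7 mm, Ī = 26 525 mm⁴.
By symmetry the centroid is at mid-height, ȳ = 60 mm.
Transfer each piece to the horizontal centroidal axis using Ī + A·d² with d = y − 60:
  web: d = 0 mm → contributes +2 016 000 mm⁴
  top flange (beyond web): d = 53 mm → contributes +4 588 341 mm⁴
  bottom flange (beyond web): d = -53 mm → contributes +4 588 341 mm⁴
Total I = 11 192 683 mm⁴.
Radius of gyration: k = √(I/A) = √(11 192 683 / 4 928) = 47.658 mm.

k_x ≈ 47.7 mm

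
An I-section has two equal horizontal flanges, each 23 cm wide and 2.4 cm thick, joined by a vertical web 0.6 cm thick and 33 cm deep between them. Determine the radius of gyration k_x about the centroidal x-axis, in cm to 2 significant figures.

Decompose the section into non-overlapping parts with the origin at the bottom-left of its bounding rectangle.
Bottom flange: 23 × 2.4, A = 55.2 cm², y = 1.2 cm, Ī = 26.5 cm⁴.
Web: 0.6 × 33, A = 19.8 cm², y = 18.9 cm, Ī = 1 797 cm⁴.
Top flange: 23 × 2.4, A = 55.2 cm², y = 36.6 cm, Ī = 26.5 cm⁴.
By symmetry the centroid is at mid-height, ȳ = 18.9 cm.
Transfer each piece to the centroidal x-axis using Ī + A·d² with d = y − 18.9:
  bottom flange: d = -17.7 cm → contributes +17 320 cm⁴
  web: d = 0 cm → contributes +1 797 cm⁴
  top flange: d = 17.7 cm → contributes +17 320 cm⁴
Total I = 36 437 cm⁴.
Radius of gyration: k = √(I/A) = √(36 437 / 130.2) = 16.73 cm.

k_x ≈ 17 cm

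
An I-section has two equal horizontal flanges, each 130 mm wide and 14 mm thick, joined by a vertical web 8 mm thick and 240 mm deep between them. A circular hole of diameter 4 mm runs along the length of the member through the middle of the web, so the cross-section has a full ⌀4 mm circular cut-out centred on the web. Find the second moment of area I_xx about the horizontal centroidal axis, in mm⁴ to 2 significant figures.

I_xx ≈ 6.8 × 10⁷ mm⁴

Split into non-overlapping primitives; take the origin at the lower-left of the bounding box.
Bottom flange: 130 × 14, A = 1 820 mm², y = 7 mm, Ī = 29 727 mm⁴.
Web: 8 × 240, A = 1 920 mm², y = 134 mm, Ī = 9 216 000 mm⁴.
Top flange: 130 × 14, A = 1 820 mm², y = 261 mm, Ī = 29 727 mm⁴.
Hole (subtracted): ⌀4, A = 12.57 mm², y = 134 mm, Ī = 12.57 mm⁴.
By symmetry the centroid is at mid-height, ȳ = 134 mm.
Transfer each piece to the horizontal centroidal axis using Ī + A·d² with d = y − 134:
  bottom flange: d = -127 mm → contributes +29 384 507 mm⁴
  web: d = 0 mm → contributes +9 216 000 mm⁴
  top flange: d = 127 mm → contributes +29 384 507 mm⁴
  hole: d = 0 mm → contributes −12.57 mm⁴
Total I = 67 985 001 mm⁴.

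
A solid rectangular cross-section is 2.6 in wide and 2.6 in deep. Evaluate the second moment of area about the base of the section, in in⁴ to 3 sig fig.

The section: 2.6 × 2.6, A = 6.76 in², y = 1.3 in, Ī = 3.8081 in⁴.
Transfer it to the base of the section using Ī + A·d² with d = y − 0:
  the section: d = 1.3 in → contributes +15.233 in⁴
Total I = 15.233 in⁴.

I_base ≈ 15.2 in⁴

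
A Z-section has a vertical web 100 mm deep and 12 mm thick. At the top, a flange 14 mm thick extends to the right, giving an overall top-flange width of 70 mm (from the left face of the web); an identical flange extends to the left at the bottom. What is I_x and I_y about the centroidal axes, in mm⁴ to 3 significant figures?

I_x ≈ 4.03 × 10⁶ mm⁴, I_y ≈ 2.46 × 10⁶ mm⁴

Treat the section as a set of non-overlapping primitives; coordinates are from the bounding-box lower-left.
Web: 12 × 100, A = 1 200 mm², y = 50 mm, Ī = 1 000 000 mm⁴.
Top flange (beyond web): 58 × 14, A = 812 mm², y = 93 mm, Ī = 13 263 mm⁴.
Bottom flange (beyond web): 58 × 14, A = 812 mm², y = 7 mm, Ī = 13 263 mm⁴.
Centroid: ȳ = ΣA·y / ΣA = 50 mm.
Transfer each piece to the centroidal x-axis using Ī + A·d² with d = y − 50:
  web: d = 0 mm → contributes +1 000 000 mm⁴
  top flange (beyond web): d = 43 mm → contributes +1 514 651 mm⁴
  bottom flange (beyond web): d = -43 mm → contributes +1 514 651 mm⁴
Total I = 4 029 301 mm⁴.
For the y-axis: x̄ = 64 mm.
Repeating about the centroidal y-axis gives I_y = 2 459 061 mm⁴.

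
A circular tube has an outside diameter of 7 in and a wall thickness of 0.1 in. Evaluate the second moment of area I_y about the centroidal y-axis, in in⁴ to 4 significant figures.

I_y ≈ 12.90 in⁴

Treat the section as a set of non-overlapping primitives; coordinates are from the bounding-box lower-left.
Outer circle: ⌀7, A = 38.4845 in², x = 3.5 in, Ī = 117.859 in⁴.
Bore (subtracted): ⌀6.8, A = 36.3168 in², x = 3.5 in, Ī = 104.956 in⁴.
By symmetry the centroid is at mid-width, x̄ = 3.5 in.
All pieces are centred on the centroidal y-axis, so I = ΣĪ (holes subtracted) = 12.9032 in⁴.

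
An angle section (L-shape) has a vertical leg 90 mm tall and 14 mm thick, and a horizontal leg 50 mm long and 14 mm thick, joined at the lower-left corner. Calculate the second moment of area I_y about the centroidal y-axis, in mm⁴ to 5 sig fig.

Break the section into simple shapes (no overlaps), measuring from the bottom-left corner of the bounding box.
Vertical leg: 14 × 90, A = 1 260 mm², x = 7 mm, Ī = 20 580 mm⁴.
Horizontal leg (remainder): 36 × 14, A = 504 mm², x = 32 mm, Ī = 54 432 mm⁴.
Centroid: x̄ = ΣA·x / ΣA = 14.14286 mm.
Transfer each piece to the centroidal y-axis using Ī + A·d² with d = x − 14.14286:
  vertical leg: d = -7.142857 mm → contributes +84865.71 mm⁴
  horizontal leg (remainder): d = 17.85714 mm → contributes +215146.3 mm⁴
Total I = 300 012 mm⁴.

I_y ≈ 3.0001 × 10⁵ mm⁴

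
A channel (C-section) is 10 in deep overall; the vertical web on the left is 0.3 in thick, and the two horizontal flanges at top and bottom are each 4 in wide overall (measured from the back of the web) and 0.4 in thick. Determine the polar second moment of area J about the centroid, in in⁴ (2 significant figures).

Split into non-overlapping primitives; take the origin at the lower-left of the bounding box.
Web: 0.3 × 10, A = 3 in², y = 5 in, Ī = 25 in⁴.
Top flange (beyond web): 3.7 × 0.4, A = 1.48 in², y = 9.8 in, Ī = 0.01973 in⁴.
Bottom flange (beyond web): 3.7 × 0.4, A = 1.48 in², y = 0.2 in, Ī = 0.01973 in⁴.
By symmetry the centroid is at mid-height, ȳ = 5 in.
Transfer each piece to the centroidal x-axis using Ī + A·d² with d = y − 5:
  web: d = 0 in → contributes +25 in⁴
  top flange (beyond web): d = 4.8 in → contributes +34.12 in⁴
  bottom flange (beyond web): d = -4.8 in → contributes +34.12 in⁴
Total I = 93.24 in⁴.
For the y-axis: x̄ = 1.143 in.
Repeating about the centroidal y-axis gives I_y = 9.359 in⁴.
Polar second moment: J = I_x + I_y = 102.6 in⁴.

J ≈ 100 in⁴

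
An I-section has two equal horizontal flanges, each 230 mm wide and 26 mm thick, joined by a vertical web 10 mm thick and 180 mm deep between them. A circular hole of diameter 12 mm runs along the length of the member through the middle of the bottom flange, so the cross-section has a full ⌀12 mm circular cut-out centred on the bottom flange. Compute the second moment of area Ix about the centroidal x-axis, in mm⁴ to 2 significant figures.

Ix ≈ 1.3 × 10⁸ mm⁴

Break the section into simple shapes (no overlaps), measuring from the bottom-left corner of the bounding box.
Bottom flange: 230 × 26, A = 5 980 mm², y = 13 mm, Ī = 336 873 mm⁴.
Web: 10 × 180, A = 1 800 mm², y = 116 mm, Ī = 4 860 000 mm⁴.
Top flange: 230 × 26, A = 5 980 mm², y = 219 mm, Ī = 336 873 mm⁴.
Hole (subtracted): ⌀12, A = 113.1 mm², y = 13 mm, Ī = 1 018 mm⁴.
Centroid: ȳ = ΣA·y / ΣA = 116.9 mm.
Transfer each piece to the centroidal x-axis using Ī + A·d² with d = y − 116.9:
  bottom flange: d = -103.9 mm → contributes +64 834 586 mm⁴
  web: d = -0.8536 mm → contributes +4 861 312 mm⁴
  top flange: d = 102.1 mm → contributes +62 731 515 mm⁴
  hole: d = -103.9 mm → contributes −1 220 837 mm⁴
Total I = 131 206 576 mm⁴.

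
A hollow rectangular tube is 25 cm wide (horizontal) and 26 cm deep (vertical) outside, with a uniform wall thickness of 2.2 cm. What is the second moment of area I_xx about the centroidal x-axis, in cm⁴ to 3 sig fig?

I_xx ≈ 1.93 × 10⁴ cm⁴

Decompose the section into non-overlapping parts with the origin at the bottom-left of its bounding rectangle.
Outer rectangle: 25 × 26, A = 650 cm², y = 13 cm, Ī = 36 617 cm⁴.
Inner void (subtracted): 20.6 × 21.6, A = 444.96 cm², y = 13 cm, Ī = 17 300 cm⁴.
By symmetry the centroid is at mid-height, ȳ = 13 cm.
All pieces are centred on the centroidal x-axis, so I = ΣĪ (holes subtracted) = 19 317 cm⁴.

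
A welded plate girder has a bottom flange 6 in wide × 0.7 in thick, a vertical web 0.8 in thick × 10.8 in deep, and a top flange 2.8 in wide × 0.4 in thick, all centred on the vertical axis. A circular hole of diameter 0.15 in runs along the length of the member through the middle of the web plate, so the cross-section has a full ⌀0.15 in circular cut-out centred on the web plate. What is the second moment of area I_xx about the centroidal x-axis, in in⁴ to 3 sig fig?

I_xx ≈ 235 in⁴

Treat the section as a set of non-overlapping primitives; coordinates are from the bounding-box lower-left.
Bottom plate: 6 × 0.7, A = 4.2 in², y = 0.35 in, Ī = 0.1715 in⁴.
Web plate: 0.8 × 10.8, A = 8.64 in², y = 6.1 in, Ī = 83.981 in⁴.
Top plate: 2.8 × 0.4, A = 1.12 in², y = 11.7 in, Ī = 0.014933 in⁴.
Hole (subtracted): ⌀0.15, A = 0.017671 in², y = 6.1 in, Ī = 0.00002485 in⁴.
Centroid: ȳ = ΣA·y / ΣA = 4.8177 in.
Transfer each piece to the centroidal x-axis using Ī + A·d² with d = y − 4.8177:
  bottom plate: d = -4.4677 in → contributes +84.006 in⁴
  web plate: d = 1.2823 in → contributes +98.187 in⁴
  top plate: d = 6.8823 in → contributes +53.065 in⁴
  hole: d = 1.2823 in → contributes −0.029081 in⁴
Total I = 235.23 in⁴.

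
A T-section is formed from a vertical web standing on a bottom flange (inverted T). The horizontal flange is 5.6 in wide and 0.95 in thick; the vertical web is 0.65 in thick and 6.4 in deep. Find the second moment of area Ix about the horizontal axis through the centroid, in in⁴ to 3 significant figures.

Ix ≈ 46.1 in⁴

Decompose the section into non-overlapping parts with the origin at the bottom-left of its bounding rectangle.
Flange: 5.6 × 0.95, A = 5.32 in², y = 0.475 in, Ī = 0.40011 in⁴.
Web: 0.65 × 6.4, A = 4.16 in², y = 4.15 in, Ī = 14.199 in⁴.
Centroid: ȳ = ΣA·y / ΣA = 2.0877 in.
Transfer each piece to the horizontal axis through the centroid using Ī + A·d² with d = y − 2.0877:
  flange: d = -1.6127 in → contributes +14.236 in⁴
  web: d = 2.0623 in → contributes +31.893 in⁴
Total I = 46.129 in⁴.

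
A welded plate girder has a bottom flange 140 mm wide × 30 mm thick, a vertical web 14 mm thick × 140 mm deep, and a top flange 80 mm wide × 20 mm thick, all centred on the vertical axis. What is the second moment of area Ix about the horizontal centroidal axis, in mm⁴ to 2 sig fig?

Ix ≈ 3.7 × 10⁷ mm⁴

Decompose the section into non-overlapping parts with the origin at the bottom-left of its bounding rectangle.
Bottom plate: 140 × 30, A = 4 200 mm², y = 15 mm, Ī = 315 000 mm⁴.
Web plate: 14 × 140, A = 1 960 mm², y = 100 mm, Ī = 3 201 333 mm⁴.
Top plate: 80 × 20, A = 1 600 mm², y = 180 mm, Ī = 53 333 mm⁴.
Centroid: ȳ = ΣA·y / ΣA = 70.49 mm.
Transfer each piece to the horizontal centroidal axis using Ī + A·d² with d = y − 70.49:
  bottom plate: d = -55.49 mm → contributes +13 247 244 mm⁴
  web plate: d = 29.51 mm → contributes +4 908 216 mm⁴
  top plate: d = 109.5 mm → contributes +19 241 346 mm⁴
Total I = 37 396 806 mm⁴.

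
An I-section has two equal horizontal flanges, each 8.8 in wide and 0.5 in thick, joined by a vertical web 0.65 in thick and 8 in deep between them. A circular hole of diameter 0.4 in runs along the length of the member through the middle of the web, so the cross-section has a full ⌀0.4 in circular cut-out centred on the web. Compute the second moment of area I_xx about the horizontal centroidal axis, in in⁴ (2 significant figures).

I_xx ≈ 190 in⁴

Split into non-overlapping primitives; take the origin at the lower-left of the bounding box.
Bottom flange: 8.8 × 0.5, A = 4.4 in², y = 0.25 in, Ī = 0.09167 in⁴.
Web: 0.65 × 8, A = 5.2 in², y = 4.5 in, Ī = 27.73 in⁴.
Top flange: 8.8 × 0.5, A = 4.4 in², y = 8.75 in, Ī = 0.09167 in⁴.
Hole (subtracted): ⌀0.4, A = 0.1257 in², y = 4.5 in, Ī = 0.001257 in⁴.
By symmetry the centroid is at mid-height, ȳ = 4.5 in.
Transfer each piece to the horizontal centroidal axis using Ī + A·d² with d = y − 4.5:
  bottom flange: d = -4.25 in → contributes +79.57 in⁴
  web: d = 0 in → contributes +27.73 in⁴
  top flange: d = 4.25 in → contributes +79.57 in⁴
  hole: d = 0 in → contributes −0.001257 in⁴
Total I = 186.9 in⁴.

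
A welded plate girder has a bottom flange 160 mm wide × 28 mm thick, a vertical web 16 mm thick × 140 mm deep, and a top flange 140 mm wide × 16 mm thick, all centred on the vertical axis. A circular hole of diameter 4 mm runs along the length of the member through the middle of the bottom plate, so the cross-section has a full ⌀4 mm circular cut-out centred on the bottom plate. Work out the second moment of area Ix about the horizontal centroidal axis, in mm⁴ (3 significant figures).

Split into non-overlapping primitives; take the origin at the lower-left of the bounding box.
Bottom plate: 160 × 28, A = 4 480 mm², y = 14 mm, Ī = 292 693 mm⁴.
Web plate: 16 × 140, A = 2 240 mm², y = 98 mm, Ī = 3 658 667 mm⁴.
Top plate: 140 × 16, A = 2 240 mm², y = 176 mm, Ī = 47 787 mm⁴.
Hole (subtracted): ⌀4, A = 12.566 mm², y = 14 mm, Ī = 12.566 mm⁴.
Centroid: ȳ = ΣA·y / ΣA = 75.586 mm.
Transfer each piece to the horizontal centroidal axis using Ī + A·d² with d = y − 75.586:
  bottom plate: d = -61.586 mm → contributes +17 284 803 mm⁴
  web plate: d = 22.414 mm → contributes +4 783 977 mm⁴
  top plate: d = 100.41 mm → contributes +22 633 474 mm⁴
  hole: d = -61.586 mm → contributes −47 675 mm⁴
Total I = 44 654 578 mm⁴.

Ix ≈ 4.47 × 10⁷ mm⁴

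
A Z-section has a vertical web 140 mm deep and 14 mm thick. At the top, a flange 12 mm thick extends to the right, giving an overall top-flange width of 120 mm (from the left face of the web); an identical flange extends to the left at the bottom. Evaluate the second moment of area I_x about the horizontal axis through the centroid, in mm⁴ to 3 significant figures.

I_x ≈ 1.37 × 10⁷ mm⁴

Treat the section as a set of non-overlapping primitives; coordinates are from the bounding-box lower-left.
Web: 14 × 140, A = 1 960 mm², y = 70 mm, Ī = 3 201 333 mm⁴.
Top flange (beyond web): 106 × 12, A = 1 272 mm², y = 134 mm, Ī = 15 264 mm⁴.
Bottom flange (beyond web): 106 × 12, A = 1 272 mm², y = 6 mm, Ī = 15 264 mm⁴.
Centroid: ȳ = ΣA·y / ΣA = 70 mm.
Transfer each piece to the horizontal axis through the centroid using Ī + A·d² with d = y − 70:
  web: d = 0 mm → contributes +3 201 333 mm⁴
  top flange (beyond web): d = 64 mm → contributes +5 225 376 mm⁴
  bottom flange (beyond web): d = -64 mm → contributes +5 225 376 mm⁴
Total I = 13 652 085 mm⁴.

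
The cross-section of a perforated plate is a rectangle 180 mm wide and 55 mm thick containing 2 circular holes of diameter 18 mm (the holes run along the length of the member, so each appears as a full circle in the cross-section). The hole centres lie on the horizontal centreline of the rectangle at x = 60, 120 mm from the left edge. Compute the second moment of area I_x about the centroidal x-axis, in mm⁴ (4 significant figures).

I_x ≈ 2.485 × 10⁶ mm⁴

Split into non-overlapping primitives; take the origin at the lower-left of the bounding box.
Plate: 180 × 55, A = 9 900 mm², y = 27.5 mm, Ī = 2 495 625 mm⁴.
Hole 1 (subtracted): ⌀18, A = 254.469 mm², y = 27.5 mm, Ī = 5 153 mm⁴.
Hole 2 (subtracted): ⌀18, A = 254.469 mm², y = 27.5 mm, Ī = 5 153 mm⁴.
By symmetry the centroid is at mid-height, ȳ = 27.5 mm.
All pieces are centred on the centroidal x-axis, so I = ΣĪ (holes subtracted) = 2 485 319 mm⁴.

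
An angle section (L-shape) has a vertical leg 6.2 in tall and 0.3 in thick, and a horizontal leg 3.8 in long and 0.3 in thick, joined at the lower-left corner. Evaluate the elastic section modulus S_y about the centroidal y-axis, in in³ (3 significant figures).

S_y ≈ 1.18 in³

Split into non-overlapping primitives; take the origin at the lower-left of the bounding box.
Vertical leg: 0.3 × 6.2, A = 1.86 in², x = 0.15 in, Ī = 0.01395 in⁴.
Horizontal leg (remainder): 3.5 × 0.3, A = 1.05 in², x = 2.05 in, Ī = 1.0719 in⁴.
Centroid: x̄ = ΣA·x / ΣA = 0.83557 in.
Transfer each piece to the centroidal y-axis using Ī + A·d² with d = x − 0.83557:
  vertical leg: d = -0.68557 in → contributes +0.88815 in⁴
  horizontal leg (remainder): d = 1.2144 in → contributes +2.6205 in⁴
Total I = 3.5086 in⁴.
Extreme fibre distance c = 2.9644 in; S = I/c = 1.1836 in³.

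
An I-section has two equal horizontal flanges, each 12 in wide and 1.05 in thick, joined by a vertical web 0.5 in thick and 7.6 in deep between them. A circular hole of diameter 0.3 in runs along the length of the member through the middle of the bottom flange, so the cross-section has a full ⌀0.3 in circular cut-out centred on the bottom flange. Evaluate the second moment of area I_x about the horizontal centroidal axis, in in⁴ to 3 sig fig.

I_x ≈ 491 in⁴

Treat the section as a set of non-overlapping primitives; coordinates are from the bounding-box lower-left.
Bottom flange: 12 × 1.05, A = 12.6 in², y = 0.525 in, Ī = 1.1576 in⁴.
Web: 0.5 × 7.6, A = 3.8 in², y = 4.85 in, Ī = 18.291 in⁴.
Top flange: 12 × 1.05, A = 12.6 in², y = 9.175 in, Ī = 1.1576 in⁴.
Hole (subtracted): ⌀0.3, A = 0.070686 in², y = 0.525 in, Ī = 0.00039761 in⁴.
Centroid: ȳ = ΣA·y / ΣA = 4.8606 in.
Transfer each piece to the horizontal centroidal axis using Ī + A·d² with d = y − 4.8606:
  bottom flange: d = -4.3356 in → contributes +238 in⁴
  web: d = -0.010568 in → contributes +18.291 in⁴
  top flange: d = 4.3144 in → contributes +235.7 in⁴
  hole: d = -4.3356 in → contributes −1.3291 in⁴
Total I = 490.66 in⁴.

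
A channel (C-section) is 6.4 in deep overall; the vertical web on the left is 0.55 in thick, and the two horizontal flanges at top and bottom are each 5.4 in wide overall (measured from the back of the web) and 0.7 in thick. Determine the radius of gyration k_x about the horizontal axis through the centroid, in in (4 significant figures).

k_x ≈ 2.558 in

Decompose the section into non-overlapping parts with the origin at the bottom-left of its bounding rectangle.
Web: 0.55 × 6.4, A = 3.52 in², y = 3.2 in, Ī = 12.0149 in⁴.
Top flange (beyond web): 4.85 × 0.7, A = 3.395 in², y = 6.05 in, Ī = 0.138629 in⁴.
Bottom flange (beyond web): 4.85 × 0.7, A = 3.395 in², y = 0.35 in, Ī = 0.138629 in⁴.
By symmetry the centroid is at mid-height, ȳ = 3.2 in.
Transfer each piece to the horizontal axis through the centroid using Ī + A·d² with d = y − 3.2:
  web: d = 0 in → contributes +12.0149 in⁴
  top flange (beyond web): d = 2.85 in → contributes +27.7145 in⁴
  bottom flange (beyond web): d = -2.85 in → contributes +27.7145 in⁴
Total I = 67.444 in⁴.
Radius of gyration: k = √(I/A) = √(67.444 / 10.31) = 2.55766 in.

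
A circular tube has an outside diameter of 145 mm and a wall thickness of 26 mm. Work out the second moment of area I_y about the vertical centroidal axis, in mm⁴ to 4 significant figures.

I_y ≈ 1.803 × 10⁷ mm⁴

Treat the section as a set of non-overlapping primitives; coordinates are from the bounding-box lower-left.
Outer circle: ⌀145, A = 16 513 mm², x = 72.5 mm, Ī = 21 699 109 mm⁴.
Bore (subtracted): ⌀93, A = 6792.91 mm², x = 72.5 mm, Ī = 3 671 992 mm⁴.
By symmetry the centroid is at mid-width, x̄ = 72.5 mm.
All pieces are centred on the vertical centroidal axis, so I = ΣĪ (holes subtracted) = 18 027 118 mm⁴.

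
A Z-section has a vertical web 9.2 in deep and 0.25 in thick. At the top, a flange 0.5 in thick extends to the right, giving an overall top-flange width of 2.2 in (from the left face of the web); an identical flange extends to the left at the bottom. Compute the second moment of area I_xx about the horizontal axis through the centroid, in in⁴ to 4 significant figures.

I_xx ≈ 53.16 in⁴

Treat the section as a set of non-overlapping primitives; coordinates are from the bounding-box lower-left.
Web: 0.25 × 9.2, A = 2.3 in², y = 4.6 in, Ī = 16.2227 in⁴.
Top flange (beyond web): 1.95 × 0.5, A = 0.975 in², y = 8.95 in, Ī = 0.0203125 in⁴.
Bottom flange (beyond web): 1.95 × 0.5, A = 0.975 in², y = 0.25 in, Ī = 0.0203125 in⁴.
Centroid: ȳ = ΣA·y / ΣA = 4.6 in.
Transfer each piece to the horizontal axis through the centroid using Ī + A·d² with d = y − 4.6:
  web: d = 0 in → contributes +16.2227 in⁴
  top flange (beyond web): d = 4.35 in → contributes +18.4698 in⁴
  bottom flange (beyond web): d = -4.35 in → contributes +18.4698 in⁴
Total I = 53.1622 in⁴.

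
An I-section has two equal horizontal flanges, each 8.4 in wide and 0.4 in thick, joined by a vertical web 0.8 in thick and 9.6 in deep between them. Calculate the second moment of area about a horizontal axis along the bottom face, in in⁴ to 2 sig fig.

I_base ≈ 620 in⁴

Treat the section as a set of non-overlapping primitives; coordinates are from the bounding-box lower-left.
Bottom flange: 8.4 × 0.4, A = 3.36 in², y = 0.2 in, Ī = 0.0448 in⁴.
Web: 0.8 × 9.6, A = 7.68 in², y = 5.2 in, Ī = 58.98 in⁴.
Top flange: 8.4 × 0.4, A = 3.36 in², y = 10.2 in, Ī = 0.0448 in⁴.
Transfer each piece to the bottom edge using Ī + A·d² with d = y − 0:
  bottom flange: d = 0.2 in → contributes +0.1792 in⁴
  web: d = 5.2 in → contributes +266.6 in⁴
  top flange: d = 10.2 in → contributes +349.6 in⁴
Total I = 616.4 in⁴.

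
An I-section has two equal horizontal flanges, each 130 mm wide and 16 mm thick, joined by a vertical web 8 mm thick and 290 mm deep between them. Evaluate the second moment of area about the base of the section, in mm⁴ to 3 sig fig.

I_base ≈ 2.82 × 10⁸ mm⁴

Break the section into simple shapes (no overlaps), measuring from the bottom-left corner of the bounding box.
Bottom flange: 130 × 16, A = 2 080 mm², y = 8 mm, Ī = 44 373 mm⁴.
Web: 8 × 290, A = 2 320 mm², y = 161 mm, Ī = 16 259 333 mm⁴.
Top flange: 130 × 16, A = 2 080 mm², y = 314 mm, Ī = 44 373 mm⁴.
Transfer each piece to a horizontal axis along the bottom face using Ī + A·d² with d = y − 0:
  bottom flange: d = 8 mm → contributes +177 493 mm⁴
  web: d = 161 mm → contributes +76 396 053 mm⁴
  top flange: d = 314 mm → contributes +205 124 053 mm⁴
Total I = 281 697 600 mm⁴.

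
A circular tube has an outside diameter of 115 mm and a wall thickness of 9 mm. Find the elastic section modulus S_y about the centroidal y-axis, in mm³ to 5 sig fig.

S_y ≈ 7.3735 × 10⁴ mm³

Break the section into simple shapes (no overlaps), measuring from the bottom-left corner of the bounding box.
Outer circle: ⌀115, A = 10386.89 mm², x = 57.5 mm, Ī = 8 585 414 mm⁴.
Bore (subtracted): ⌀97, A = 7389.811 mm², x = 57.5 mm, Ī = 4 345 671 mm⁴.
By symmetry the centroid is at mid-width, x̄ = 57.5 mm.
All pieces are centred on the centroidal y-axis, so I = ΣĪ (holes subtracted) = 4 239 743 mm⁴.
Extreme fibre distance c = 57.5 mm; S = I/c = 73734.67 mm³.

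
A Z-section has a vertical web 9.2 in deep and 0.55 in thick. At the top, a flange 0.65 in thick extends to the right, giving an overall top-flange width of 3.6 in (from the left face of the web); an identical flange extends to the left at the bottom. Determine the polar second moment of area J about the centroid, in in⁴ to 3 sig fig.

J ≈ 124 in⁴

Decompose the section into non-overlapping parts with the origin at the bottom-left of its bounding rectangle.
Web: 0.55 × 9.2, A = 5.06 in², y = 4.6 in, Ī = 35.69 in⁴.
Top flange (beyond web): 3.05 × 0.65, A = 1.9825 in², y = 8.875 in, Ī = 0.069801 in⁴.
Bottom flange (beyond web): 3.05 × 0.65, A = 1.9825 in², y = 0.325 in, Ī = 0.069801 in⁴.
Centroid: ȳ = ΣA·y / ΣA = 4.6 in.
Transfer each piece to the centroidal x-axis using Ī + A·d² with d = y − 4.6:
  web: d = 0 in → contributes +35.69 in⁴
  top flange (beyond web): d = 4.275 in → contributes +36.301 in⁴
  bottom flange (beyond web): d = -4.275 in → contributes +36.301 in⁴
Total I = 108.29 in⁴.
For the y-axis: x̄ = 3.325 in.
Repeating about the centroidal y-axis gives I_y = 16.048 in⁴.
Polar second moment: J = I_x + I_y = 124.34 in⁴.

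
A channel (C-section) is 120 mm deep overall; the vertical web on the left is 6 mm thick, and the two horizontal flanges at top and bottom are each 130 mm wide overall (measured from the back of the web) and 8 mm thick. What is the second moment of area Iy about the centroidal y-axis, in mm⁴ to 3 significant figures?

Decompose the section into non-overlapping parts with the origin at the bottom-left of its bounding rectangle.
Web: 6 × 120, A = 720 mm², x = 3 mm, Ī = 2 160 mm⁴.
Top flange (beyond web): 124 × 8, A = 992 mm², x = 68 mm, Ī = 1 271 083 mm⁴.
Bottom flange (beyond web): 124 × 8, A = 992 mm², x = 68 mm, Ī = 1 271 083 mm⁴.
Centroid: x̄ = ΣA·x / ΣA = 50.692 mm.
Transfer each piece to the centroidal y-axis using Ī + A·d² with d = x − 50.692:
  web: d = -47.692 mm → contributes +1 639 840 mm⁴
  top flange (beyond web): d = 17.308 mm → contributes +1 568 242 mm⁴
  bottom flange (beyond web): d = 17.308 mm → contributes +1 568 242 mm⁴
Total I = 4 776 325 mm⁴.

Iy ≈ 4.78 × 10⁶ mm⁴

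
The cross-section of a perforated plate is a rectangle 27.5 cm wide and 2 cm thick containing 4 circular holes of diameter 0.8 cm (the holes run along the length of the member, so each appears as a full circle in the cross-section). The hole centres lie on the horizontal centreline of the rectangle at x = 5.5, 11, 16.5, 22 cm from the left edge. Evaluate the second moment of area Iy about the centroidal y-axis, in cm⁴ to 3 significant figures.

Iy ≈ 3390 cm⁴

Split into non-overlapping primitives; take the origin at the lower-left of the bounding box.
Plate: 27.5 × 2, A = 55 cm², x = 13.75 cm, Ī = 3466.1 cm⁴.
Hole 1 (subtracted): ⌀0.8, A = 0.50265 cm², x = 5.5 cm, Ī = 0.020106 cm⁴.
Hole 2 (subtracted): ⌀0.8, A = 0.50265 cm², x = 11 cm, Ī = 0.020106 cm⁴.
Hole 3 (subtracted): ⌀0.8, A = 0.50265 cm², x = 16.5 cm, Ī = 0.020106 cm⁴.
Hole 4 (subtracted): ⌀0.8, A = 0.50265 cm², x = 22 cm, Ī = 0.020106 cm⁴.
By symmetry the centroid is at mid-width, x̄ = 13.75 cm.
Transfer each piece to the centroidal y-axis using Ī + A·d² with d = x − 13.75:
  plate: d = 0 cm → contributes +3466.1 cm⁴
  hole 1: d = -8.25 cm → contributes −34.232 cm⁴
  hole 2: d = -2.75 cm → contributes −3.8214 cm⁴
  hole 3: d = 2.75 cm → contributes −3.8214 cm⁴
  hole 4: d = 8.25 cm → contributes −34.232 cm⁴
Total I = 3 390 cm⁴.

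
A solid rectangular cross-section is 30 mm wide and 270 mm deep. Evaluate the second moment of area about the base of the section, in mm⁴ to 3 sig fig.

The section: 30 × 270, A = 8 100 mm², y = 135 mm, Ī = 49 207 500 mm⁴.
Transfer it to the bottom edge using Ī + A·d² with d = y − 0:
  the section: d = 135 mm → contributes +196 830 000 mm⁴
Total I = 196 830 000 mm⁴.

I_base ≈ 1.97 × 10⁸ mm⁴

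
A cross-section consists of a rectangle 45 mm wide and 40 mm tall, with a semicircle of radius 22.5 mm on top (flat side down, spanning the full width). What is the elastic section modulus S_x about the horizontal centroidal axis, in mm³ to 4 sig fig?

S_x ≈ 2.242 × 10⁴ mm³

Treat the section as a set of non-overlapping primitives; coordinates are from the bounding-box lower-left.
Rectangular body: 45 × 40, A = 1 800 mm², y = 20 mm, Ī = 240 000 mm⁴.
Semicircular cap: semicircle r = 22.5, A = 795.216 mm², y = 49.5493 mm, Ī = 28129.5 mm⁴.
Centroid: ȳ = ΣA·y / ΣA = 29.0544 mm.
Transfer each piece to the horizontal centroidal axis using Ī + A·d² with d = y − 29.0544:
  rectangular body: d = -9.05438 mm → contributes +387 567 mm⁴
  semicircular cap: d = 20.4949 mm → contributes +362 153 mm⁴
Total I = 749 720 mm⁴.
Extreme fibre distance c = 33.4456 mm; S = I/c = 22416.1 mm³.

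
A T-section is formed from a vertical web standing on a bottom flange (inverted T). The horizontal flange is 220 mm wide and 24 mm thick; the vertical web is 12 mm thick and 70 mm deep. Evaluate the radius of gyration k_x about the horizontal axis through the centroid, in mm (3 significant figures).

k_x ≈ 18.9 mm

Decompose the section into non-overlapping parts with the origin at the bottom-left of its bounding rectangle.
Flange: 220 × 24, A = 5 280 mm², y = 12 mm, Ī = 253 440 mm⁴.
Web: 12 × 70, A = 840 mm², y = 59 mm, Ī = 343 000 mm⁴.
Centroid: ȳ = ΣA·y / ΣA = 18.451 mm.
Transfer each piece to the horizontal axis through the centroid using Ī + A·d² with d = y − 18.451:
  flange: d = -6.451 mm → contributes +473 168 mm⁴
  web: d = 40.549 mm → contributes +1 724 147 mm⁴
Total I = 2 197 315 mm⁴.
Radius of gyration: k = √(I/A) = √(2 197 315 / 6 120) = 18.948 mm.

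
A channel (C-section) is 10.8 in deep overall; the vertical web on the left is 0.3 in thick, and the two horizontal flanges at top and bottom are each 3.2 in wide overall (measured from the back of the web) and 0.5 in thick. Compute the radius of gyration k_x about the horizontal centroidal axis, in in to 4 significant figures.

k_x ≈ 4.203 in

Decompose the section into non-overlapping parts with the origin at the bottom-left of its bounding rectangle.
Web: 0.3 × 10.8, A = 3.24 in², y = 5.4 in, Ī = 31.4928 in⁴.
Top flange (beyond web): 2.9 × 0.5, A = 1.45 in², y = 10.55 in, Ī = 0.0302083 in⁴.
Bottom flange (beyond web): 2.9 × 0.5, A = 1.45 in², y = 0.25 in, Ī = 0.0302083 in⁴.
By symmetry the centroid is at mid-height, ȳ = 5.4 in.
Transfer each piece to the horizontal centroidal axis using Ī + A·d² with d = y − 5.4:
  web: d = 0 in → contributes +31.4928 in⁴
  top flange (beyond web): d = 5.15 in → contributes +38.4878 in⁴
  bottom flange (beyond web): d = -5.15 in → contributes +38.4878 in⁴
Total I = 108.468 in⁴.
Radius of gyration: k = √(I/A) = √(108.468 / 6.14) = 4.20308 in.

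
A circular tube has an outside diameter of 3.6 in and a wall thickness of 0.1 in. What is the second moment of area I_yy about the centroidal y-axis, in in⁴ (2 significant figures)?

Decompose the section into non-overlapping parts with the origin at the bottom-left of its bounding rectangle.
Outer circle: ⌀3.6, A = 10.18 in², x = 1.8 in, Ī = 8.245 in⁴.
Bore (subtracted): ⌀3.4, A = 9.079 in², x = 1.8 in, Ī = 6.56 in⁴.
By symmetry the centroid is at mid-width, x̄ = 1.8 in.
All pieces are centred on the centroidal y-axis, so I = ΣĪ (holes subtracted) = 1.685 in⁴.

I_yy ≈ 1.7 in⁴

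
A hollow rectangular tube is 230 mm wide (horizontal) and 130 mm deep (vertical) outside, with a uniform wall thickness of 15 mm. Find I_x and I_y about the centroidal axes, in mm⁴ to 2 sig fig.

Decompose the section into non-overlapping parts with the origin at the bottom-left of its bounding rectangle.
Outer rectangle: 230 × 130, A = 29 900 mm², y = 65 mm, Ī = 42 109 167 mm⁴.
Inner void (subtracted): 200 × 100, A = 20 000 mm², y = 65 mm, Ī = 16 666 667 mm⁴.
By symmetry the centroid is at mid-height, ȳ = 65 mm.
All pieces are centred on the centroidal x-axis, so I = ΣĪ (holes subtracted) = 25 442 500 mm⁴.
Repeating about the centroidal y-axis gives I_y = 65 142 500 mm⁴.

I_x ≈ 2.5 × 10⁷ mm⁴, I_y ≈ 6.5 × 10⁷ mm⁴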